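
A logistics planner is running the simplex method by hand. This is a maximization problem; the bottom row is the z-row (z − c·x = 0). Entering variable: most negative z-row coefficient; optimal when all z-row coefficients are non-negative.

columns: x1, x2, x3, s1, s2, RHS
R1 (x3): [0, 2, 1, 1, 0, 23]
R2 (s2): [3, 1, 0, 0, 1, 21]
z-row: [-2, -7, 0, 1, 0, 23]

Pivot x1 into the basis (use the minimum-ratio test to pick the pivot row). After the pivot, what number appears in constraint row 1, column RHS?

23

Ratio test on column x1 — row 1: entry 0 ≤ 0; row 2: 21/3 = 7. Minimum is 7 at row 2 (s2 leaves); pivot element 3.
Divide row 2 by 3; eliminate column x1 from the other rows.
Row 1 update in column RHS: 23 − 0·7 = 23.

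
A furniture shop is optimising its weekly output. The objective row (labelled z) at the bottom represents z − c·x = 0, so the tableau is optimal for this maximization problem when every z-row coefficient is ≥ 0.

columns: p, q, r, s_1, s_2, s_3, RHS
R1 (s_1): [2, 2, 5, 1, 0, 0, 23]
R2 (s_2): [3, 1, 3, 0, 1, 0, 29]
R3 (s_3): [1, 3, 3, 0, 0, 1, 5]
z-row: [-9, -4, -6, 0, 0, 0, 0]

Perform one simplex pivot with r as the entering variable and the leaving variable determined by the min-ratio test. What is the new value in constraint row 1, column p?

Ratio test on column r — row 1: 23/5 = 23/5; row 2: 29/3 = 29/3; row 3: 5/3 = 5/3. Minimum is 5/3 at row 3 (s_3 leaves); pivot element 3.
Divide row 3 by 3; eliminate column r from the other rows.
Row 1 update in column p: 2 − 5·(1/3) = 1/3.

1/3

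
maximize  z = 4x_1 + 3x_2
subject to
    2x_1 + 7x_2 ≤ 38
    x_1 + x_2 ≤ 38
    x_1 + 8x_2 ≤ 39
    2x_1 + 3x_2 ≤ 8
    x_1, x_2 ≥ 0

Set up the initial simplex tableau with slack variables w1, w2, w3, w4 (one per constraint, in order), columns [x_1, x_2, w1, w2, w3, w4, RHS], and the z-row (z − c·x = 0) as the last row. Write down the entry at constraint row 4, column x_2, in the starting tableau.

3

Constraint 4 has coefficient 3 on x_2.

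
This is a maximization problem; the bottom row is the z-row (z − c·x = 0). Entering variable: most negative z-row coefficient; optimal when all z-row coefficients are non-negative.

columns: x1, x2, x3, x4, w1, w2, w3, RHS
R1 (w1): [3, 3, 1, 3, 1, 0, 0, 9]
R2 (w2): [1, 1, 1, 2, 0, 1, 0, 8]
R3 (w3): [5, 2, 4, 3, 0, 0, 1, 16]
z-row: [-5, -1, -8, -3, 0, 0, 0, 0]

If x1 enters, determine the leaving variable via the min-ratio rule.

w1

Column x1 entries and ratios — w1: 9/3 = 3; w2: 8/1 = 8; w3: 16/5 = 16/5.
Smallest ratio is 3 in the row of w1, so w1 leaves.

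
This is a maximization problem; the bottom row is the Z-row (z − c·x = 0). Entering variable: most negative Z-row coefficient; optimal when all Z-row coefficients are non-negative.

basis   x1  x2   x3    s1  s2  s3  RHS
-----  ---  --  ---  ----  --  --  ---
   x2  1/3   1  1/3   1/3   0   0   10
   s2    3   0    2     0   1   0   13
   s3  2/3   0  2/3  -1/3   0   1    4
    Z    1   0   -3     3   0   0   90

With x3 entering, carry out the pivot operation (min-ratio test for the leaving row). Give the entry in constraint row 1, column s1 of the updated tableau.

Ratio test on column x3 — row 1: 10/(1/3) = 30; row 2: 13/2 = 13/2; row 3: 4/(2/3) = 6. Minimum is 6 at row 3 (s3 leaves); pivot element 2/3.
Divide row 3 by 2/3; eliminate column x3 from the other rows.
Row 1 update in column s1: 1/3 − (1/3)·(-1/2) = 1/2.

1/2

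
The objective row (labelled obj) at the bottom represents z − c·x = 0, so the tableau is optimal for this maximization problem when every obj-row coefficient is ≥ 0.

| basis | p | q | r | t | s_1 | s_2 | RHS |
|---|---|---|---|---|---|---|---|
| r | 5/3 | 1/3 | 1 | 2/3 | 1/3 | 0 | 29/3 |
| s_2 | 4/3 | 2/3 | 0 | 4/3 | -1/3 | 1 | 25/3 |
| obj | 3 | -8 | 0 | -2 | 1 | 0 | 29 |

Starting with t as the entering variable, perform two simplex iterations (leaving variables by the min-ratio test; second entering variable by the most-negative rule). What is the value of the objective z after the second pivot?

129

Ratio test on column t — row 1: (29/3)/(2/3) = 29/2; row 2: (25/3)/(4/3) = 25/4. Minimum is 25/4 at row 2 (s_2 leaves); pivot element 4/3.
Pivot on row 2; the obj-row RHS becomes 29 − (-2)·(25/4) = 83/2.
Next entering variable (most negative obj-row entry -7): q.
Ratio test on column q — row 1: entry 0 ≤ 0; row 2: (25/4)/(1/2) = 25/2. Minimum is 25/2 at row 2 (t leaves); pivot element 1/2.
After the second pivot the obj-row RHS is 83/2 − (-7)·(25/2) = 129.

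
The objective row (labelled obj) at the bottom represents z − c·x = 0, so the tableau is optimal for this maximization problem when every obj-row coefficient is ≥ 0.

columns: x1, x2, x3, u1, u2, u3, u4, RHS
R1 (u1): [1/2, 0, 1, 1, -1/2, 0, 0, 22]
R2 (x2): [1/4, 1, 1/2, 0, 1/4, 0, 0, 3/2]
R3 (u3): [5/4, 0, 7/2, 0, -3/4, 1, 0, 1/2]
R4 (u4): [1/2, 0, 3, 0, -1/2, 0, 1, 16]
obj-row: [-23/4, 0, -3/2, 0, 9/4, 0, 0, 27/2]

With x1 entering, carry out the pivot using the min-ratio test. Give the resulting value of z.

Ratio test on column x1 — row 1: 22/(1/2) = 44; row 2: (3/2)/(1/4) = 6; row 3: (1/2)/(5/4) = 2/5; row 4: 16/(1/2) = 32. Minimum is 2/5 at row 3 (u3 leaves); pivot element 5/4.
Pivot on row 3; the obj-row RHS becomes 27/2 − (-23/4)·(2/5) = 79/5.

79/5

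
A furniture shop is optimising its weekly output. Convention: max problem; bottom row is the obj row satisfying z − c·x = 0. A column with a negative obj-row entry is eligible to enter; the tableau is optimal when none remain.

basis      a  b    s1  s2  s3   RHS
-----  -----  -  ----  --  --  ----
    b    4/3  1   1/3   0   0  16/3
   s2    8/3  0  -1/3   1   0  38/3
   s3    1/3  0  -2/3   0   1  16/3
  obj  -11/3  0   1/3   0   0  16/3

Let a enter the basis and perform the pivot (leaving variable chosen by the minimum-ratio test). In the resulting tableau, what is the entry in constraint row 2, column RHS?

2

Ratio test on column a — row 1: (16/3)/(4/3) = 4; row 2: (38/3)/(8/3) = 19/4; row 3: (16/3)/(1/3) = 16. Minimum is 4 at row 1 (b leaves); pivot element 4/3.
Divide row 1 by 4/3; eliminate column a from the other rows.
Row 2 update in column RHS: 38/3 − (8/3)·4 = 2.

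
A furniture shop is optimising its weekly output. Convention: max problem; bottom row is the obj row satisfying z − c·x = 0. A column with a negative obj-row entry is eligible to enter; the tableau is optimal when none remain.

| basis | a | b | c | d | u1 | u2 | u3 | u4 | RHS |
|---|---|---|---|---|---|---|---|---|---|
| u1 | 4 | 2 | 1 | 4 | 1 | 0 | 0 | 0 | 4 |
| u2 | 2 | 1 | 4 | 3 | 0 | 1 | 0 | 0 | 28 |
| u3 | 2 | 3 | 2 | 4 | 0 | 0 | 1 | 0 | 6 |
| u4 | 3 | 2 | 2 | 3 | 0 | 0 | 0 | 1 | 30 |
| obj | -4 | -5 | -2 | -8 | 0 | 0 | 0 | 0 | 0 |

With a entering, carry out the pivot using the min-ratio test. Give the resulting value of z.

4

Ratio test on column a — row 1: 4/4 = 1; row 2: 28/2 = 14; row 3: 6/2 = 3; row 4: 30/3 = 10. Minimum is 1 at row 1 (u1 leaves); pivot element 4.
Pivot on row 1; the obj-row RHS becomes 0 − (-4)·1 = 4.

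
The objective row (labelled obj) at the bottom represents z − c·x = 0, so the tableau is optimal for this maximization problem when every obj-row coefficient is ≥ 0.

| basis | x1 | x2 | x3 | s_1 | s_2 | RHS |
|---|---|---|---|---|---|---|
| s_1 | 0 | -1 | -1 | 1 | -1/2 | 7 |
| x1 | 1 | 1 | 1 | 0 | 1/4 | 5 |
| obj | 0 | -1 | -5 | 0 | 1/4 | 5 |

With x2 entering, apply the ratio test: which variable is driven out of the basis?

x1

Column x2 entries and ratios — s_1: -1 ≤ 0, skip; x1: 5/1 = 5.
Smallest ratio is 5 in the row of x1, so x1 leaves.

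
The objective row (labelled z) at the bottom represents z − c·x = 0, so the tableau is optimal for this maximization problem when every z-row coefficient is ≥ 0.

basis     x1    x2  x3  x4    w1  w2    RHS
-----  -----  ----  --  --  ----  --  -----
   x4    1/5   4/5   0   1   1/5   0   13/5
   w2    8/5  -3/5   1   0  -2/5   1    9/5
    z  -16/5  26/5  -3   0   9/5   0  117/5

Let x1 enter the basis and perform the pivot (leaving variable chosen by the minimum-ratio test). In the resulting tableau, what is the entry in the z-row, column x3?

-1

Ratio test on column x1 — row 1: (13/5)/(1/5) = 13; row 2: (9/5)/(8/5) = 9/8. Minimum is 9/8 at row 2 (w2 leaves); pivot element 8/5.
Divide row 2 by 8/5; eliminate column x1 from the other rows.
z-row update in column x3: -3 − (-16/5)·(5/8) = -1.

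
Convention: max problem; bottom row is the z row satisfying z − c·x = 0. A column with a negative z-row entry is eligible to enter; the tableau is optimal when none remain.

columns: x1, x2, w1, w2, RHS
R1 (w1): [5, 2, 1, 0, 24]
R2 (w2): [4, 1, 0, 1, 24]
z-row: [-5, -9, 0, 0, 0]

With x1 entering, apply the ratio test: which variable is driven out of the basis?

Column x1 entries and ratios — w1: 24/5 = 24/5; w2: 24/4 = 6.
Smallest ratio is 24/5 in the row of w1, so w1 leaves.

w1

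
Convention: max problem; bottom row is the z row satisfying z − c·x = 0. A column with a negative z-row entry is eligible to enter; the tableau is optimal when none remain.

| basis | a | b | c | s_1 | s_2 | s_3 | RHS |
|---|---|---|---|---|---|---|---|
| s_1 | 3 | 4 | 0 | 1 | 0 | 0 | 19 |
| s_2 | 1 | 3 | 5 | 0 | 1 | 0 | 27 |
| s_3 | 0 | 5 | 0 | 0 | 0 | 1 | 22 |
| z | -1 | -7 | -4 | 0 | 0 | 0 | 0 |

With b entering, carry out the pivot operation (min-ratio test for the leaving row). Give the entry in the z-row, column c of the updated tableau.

-4

Ratio test on column b — row 1: 19/4 = 19/4; row 2: 27/3 = 9; row 3: 22/5 = 22/5. Minimum is 22/5 at row 3 (s_3 leaves); pivot element 5.
Divide row 3 by 5; eliminate column b from the other rows.
z-row update in column c: -4 − (-7)·0 = -4.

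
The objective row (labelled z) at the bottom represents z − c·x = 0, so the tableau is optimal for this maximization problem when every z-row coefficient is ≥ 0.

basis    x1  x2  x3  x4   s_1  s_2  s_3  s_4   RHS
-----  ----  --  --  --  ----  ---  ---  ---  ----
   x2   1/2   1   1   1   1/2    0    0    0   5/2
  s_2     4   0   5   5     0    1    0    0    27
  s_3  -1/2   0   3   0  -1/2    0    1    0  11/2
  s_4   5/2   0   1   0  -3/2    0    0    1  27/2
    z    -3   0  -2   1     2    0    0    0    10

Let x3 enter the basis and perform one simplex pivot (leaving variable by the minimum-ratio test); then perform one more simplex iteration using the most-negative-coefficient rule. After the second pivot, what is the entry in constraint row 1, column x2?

3/2

Ratio test on column x3 — row 1: (5/2)/1 = 5/2; row 2: 27/5 = 27/5; row 3: (11/2)/3 = 11/6; row 4: (27/2)/1 = 27/2. Minimum is 11/6 at row 3 (s_3 leaves); pivot element 3.
Divide row 3 by 3; eliminate column x3 from the other rows.
Second iteration: most negative z-row entry is -10/3 in column x1, so x1 enters.
Ratio test on column x1 — row 1: (2/3)/(2/3) = 1; row 2: (107/6)/(29/6) = 107/29; row 3: entry -1/6 ≤ 0; row 4: (35/3)/(8/3) = 35/8. Minimum is 1 at row 1 (x2 leaves); pivot element 2/3.
Divide row 1 by 2/3; eliminate column x1 from the other rows.
After both pivots, the entry at constraint row 1, column x2 is 3/2.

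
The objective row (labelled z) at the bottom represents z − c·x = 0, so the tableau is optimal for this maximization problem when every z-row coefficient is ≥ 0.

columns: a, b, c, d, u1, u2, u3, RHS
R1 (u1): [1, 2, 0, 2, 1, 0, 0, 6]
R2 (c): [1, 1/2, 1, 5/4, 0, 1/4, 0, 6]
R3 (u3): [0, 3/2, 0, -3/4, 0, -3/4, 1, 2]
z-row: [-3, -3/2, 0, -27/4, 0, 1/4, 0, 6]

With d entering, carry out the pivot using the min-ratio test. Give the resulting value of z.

Ratio test on column d — row 1: 6/2 = 3; row 2: 6/(5/4) = 24/5; row 3: entry -3/4 ≤ 0. Minimum is 3 at row 1 (u1 leaves); pivot element 2.
Pivot on row 1; the z-row RHS becomes 6 − (-27/4)·3 = 105/4.

105/4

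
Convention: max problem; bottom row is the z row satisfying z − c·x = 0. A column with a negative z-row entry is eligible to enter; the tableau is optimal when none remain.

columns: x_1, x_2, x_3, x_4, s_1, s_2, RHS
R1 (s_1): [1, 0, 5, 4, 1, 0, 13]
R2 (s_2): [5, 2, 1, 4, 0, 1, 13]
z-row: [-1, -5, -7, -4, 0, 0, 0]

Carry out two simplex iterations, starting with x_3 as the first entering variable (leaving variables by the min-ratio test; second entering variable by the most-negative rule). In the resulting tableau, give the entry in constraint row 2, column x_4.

Ratio test on column x_3 — row 1: 13/5 = 13/5; row 2: 13/1 = 13. Minimum is 13/5 at row 1 (s_1 leaves); pivot element 5.
Divide row 1 by 5; eliminate column x_3 from the other rows.
Second iteration: most negative z-row entry is -5 in column x_2, so x_2 enters.
Ratio test on column x_2 — row 1: entry 0 ≤ 0; row 2: (52/5)/2 = 26/5. Minimum is 26/5 at row 2 (s_2 leaves); pivot element 2.
Divide row 2 by 2; eliminate column x_2 from the other rows.
After both pivots, the entry at constraint row 2, column x_4 is 8/5.

8/5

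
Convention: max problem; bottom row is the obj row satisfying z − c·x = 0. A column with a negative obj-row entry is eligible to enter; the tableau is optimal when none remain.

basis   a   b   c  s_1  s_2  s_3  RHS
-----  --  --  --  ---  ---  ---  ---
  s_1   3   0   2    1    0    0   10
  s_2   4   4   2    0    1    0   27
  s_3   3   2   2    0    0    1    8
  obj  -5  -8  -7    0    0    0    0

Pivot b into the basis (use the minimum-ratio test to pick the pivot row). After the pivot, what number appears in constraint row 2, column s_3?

Ratio test on column b — row 1: entry 0 ≤ 0; row 2: 27/4 = 27/4; row 3: 8/2 = 4. Minimum is 4 at row 3 (s_3 leaves); pivot element 2.
Divide row 3 by 2; eliminate column b from the other rows.
Row 2 update in column s_3: 0 − 4·(1/2) = -2.

-2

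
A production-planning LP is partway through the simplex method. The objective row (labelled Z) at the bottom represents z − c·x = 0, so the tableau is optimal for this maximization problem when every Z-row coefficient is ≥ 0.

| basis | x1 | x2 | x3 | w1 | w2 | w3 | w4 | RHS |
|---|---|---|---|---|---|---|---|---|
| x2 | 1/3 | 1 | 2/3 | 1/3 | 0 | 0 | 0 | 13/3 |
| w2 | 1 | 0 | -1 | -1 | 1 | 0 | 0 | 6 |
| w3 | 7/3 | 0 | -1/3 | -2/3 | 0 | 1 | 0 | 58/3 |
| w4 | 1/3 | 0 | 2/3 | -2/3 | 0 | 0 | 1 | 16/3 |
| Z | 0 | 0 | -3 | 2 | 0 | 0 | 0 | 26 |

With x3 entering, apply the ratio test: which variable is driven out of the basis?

x2

Column x3 entries and ratios — x2: (13/3)/(2/3) = 13/2; w2: -1 ≤ 0, skip; w3: -1/3 ≤ 0, skip; w4: (16/3)/(2/3) = 8.
Smallest ratio is 13/2 in the row of x2, so x2 leaves.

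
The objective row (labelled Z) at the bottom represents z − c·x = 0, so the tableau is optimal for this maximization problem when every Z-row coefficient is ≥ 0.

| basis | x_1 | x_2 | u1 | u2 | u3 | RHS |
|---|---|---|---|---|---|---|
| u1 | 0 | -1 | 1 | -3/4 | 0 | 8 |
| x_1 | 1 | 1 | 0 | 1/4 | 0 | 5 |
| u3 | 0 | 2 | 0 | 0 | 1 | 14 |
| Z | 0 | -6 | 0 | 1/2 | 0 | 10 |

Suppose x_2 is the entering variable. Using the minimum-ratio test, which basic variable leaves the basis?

x_1

Column x_2 entries and ratios — u1: -1 ≤ 0, skip; x_1: 5/1 = 5; u3: 14/2 = 7.
Smallest ratio is 5 in the row of x_1, so x_1 leaves.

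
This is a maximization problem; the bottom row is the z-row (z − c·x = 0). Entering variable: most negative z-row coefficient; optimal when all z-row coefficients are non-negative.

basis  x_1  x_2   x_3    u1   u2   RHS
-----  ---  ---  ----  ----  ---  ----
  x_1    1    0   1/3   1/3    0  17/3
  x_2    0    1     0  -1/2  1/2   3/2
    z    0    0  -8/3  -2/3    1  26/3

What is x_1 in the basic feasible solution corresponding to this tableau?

17/3

x_1 is basic (row 1); its value is the RHS of that row, 17/3.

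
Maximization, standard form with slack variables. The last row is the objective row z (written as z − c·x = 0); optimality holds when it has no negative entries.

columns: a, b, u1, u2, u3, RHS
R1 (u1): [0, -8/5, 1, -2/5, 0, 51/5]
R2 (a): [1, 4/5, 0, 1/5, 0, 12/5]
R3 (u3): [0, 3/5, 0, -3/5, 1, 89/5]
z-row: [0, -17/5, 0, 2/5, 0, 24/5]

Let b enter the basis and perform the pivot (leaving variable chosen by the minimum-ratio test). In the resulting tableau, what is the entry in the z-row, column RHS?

15

Ratio test on column b — row 1: entry -8/5 ≤ 0; row 2: (12/5)/(4/5) = 3; row 3: (89/5)/(3/5) = 89/3. Minimum is 3 at row 2 (a leaves); pivot element 4/5.
Divide row 2 by 4/5; eliminate column b from the other rows.
z-row update in column RHS: 24/5 − (-17/5)·3 = 15.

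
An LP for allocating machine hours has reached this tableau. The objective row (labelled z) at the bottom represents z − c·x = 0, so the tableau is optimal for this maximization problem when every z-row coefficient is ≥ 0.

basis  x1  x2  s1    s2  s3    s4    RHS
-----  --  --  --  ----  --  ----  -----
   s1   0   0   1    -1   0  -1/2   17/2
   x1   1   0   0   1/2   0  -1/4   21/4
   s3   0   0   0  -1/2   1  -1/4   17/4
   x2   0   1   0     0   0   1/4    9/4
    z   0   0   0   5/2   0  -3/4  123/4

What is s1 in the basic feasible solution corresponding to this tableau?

17/2

s1 is basic (row 1); its value is the RHS of that row, 17/2.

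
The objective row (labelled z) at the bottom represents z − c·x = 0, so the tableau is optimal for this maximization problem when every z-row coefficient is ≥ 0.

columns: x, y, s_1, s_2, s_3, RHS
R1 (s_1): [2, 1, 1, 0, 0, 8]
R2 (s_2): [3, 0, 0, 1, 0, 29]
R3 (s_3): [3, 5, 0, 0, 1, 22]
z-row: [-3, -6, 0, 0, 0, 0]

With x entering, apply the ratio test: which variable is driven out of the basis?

Column x entries and ratios — s_1: 8/2 = 4; s_2: 29/3 = 29/3; s_3: 22/3 = 22/3.
Smallest ratio is 4 in the row of s_1, so s_1 leaves.

s_1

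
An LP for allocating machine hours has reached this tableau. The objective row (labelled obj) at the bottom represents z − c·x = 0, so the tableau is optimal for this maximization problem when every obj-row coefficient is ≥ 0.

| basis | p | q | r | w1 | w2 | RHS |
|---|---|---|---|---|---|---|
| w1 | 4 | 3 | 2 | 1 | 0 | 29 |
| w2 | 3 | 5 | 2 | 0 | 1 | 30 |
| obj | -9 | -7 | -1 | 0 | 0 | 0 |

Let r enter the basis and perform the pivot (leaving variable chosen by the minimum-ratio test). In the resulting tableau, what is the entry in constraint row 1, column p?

Ratio test on column r — row 1: 29/2 = 29/2; row 2: 30/2 = 15. Minimum is 29/2 at row 1 (w1 leaves); pivot element 2.
Divide row 1 by 2; eliminate column r from the other rows.
In the new row 1, the p entry is the old entry divided by the pivot: 4/2 = 2.

2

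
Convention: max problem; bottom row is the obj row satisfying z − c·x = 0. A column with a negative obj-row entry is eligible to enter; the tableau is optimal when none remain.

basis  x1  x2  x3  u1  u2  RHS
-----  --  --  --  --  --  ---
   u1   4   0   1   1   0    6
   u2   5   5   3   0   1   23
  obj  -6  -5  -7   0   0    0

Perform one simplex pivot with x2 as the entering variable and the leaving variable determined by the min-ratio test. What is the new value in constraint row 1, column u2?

0

Ratio test on column x2 — row 1: entry 0 ≤ 0; row 2: 23/5 = 23/5. Minimum is 23/5 at row 2 (u2 leaves); pivot element 5.
Divide row 2 by 5; eliminate column x2 from the other rows.
Row 1 update in column u2: 0 − 0·(1/5) = 0.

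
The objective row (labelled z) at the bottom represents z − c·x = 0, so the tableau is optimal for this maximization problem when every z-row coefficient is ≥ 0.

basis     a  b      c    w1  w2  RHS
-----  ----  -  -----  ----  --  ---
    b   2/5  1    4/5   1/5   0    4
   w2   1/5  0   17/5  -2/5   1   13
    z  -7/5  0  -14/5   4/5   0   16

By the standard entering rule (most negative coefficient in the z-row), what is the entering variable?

Negative z-row entries: a: -7/5, c: -14/5.
The most negative is -14/5 in column c, so c enters.

c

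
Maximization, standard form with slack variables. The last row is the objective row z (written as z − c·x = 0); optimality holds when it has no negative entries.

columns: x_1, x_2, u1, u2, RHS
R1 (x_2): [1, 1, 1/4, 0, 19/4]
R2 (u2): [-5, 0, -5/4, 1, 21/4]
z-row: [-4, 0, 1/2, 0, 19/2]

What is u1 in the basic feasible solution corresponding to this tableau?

0

u1 is not in the basis, so in the current basic feasible solution u1 = 0.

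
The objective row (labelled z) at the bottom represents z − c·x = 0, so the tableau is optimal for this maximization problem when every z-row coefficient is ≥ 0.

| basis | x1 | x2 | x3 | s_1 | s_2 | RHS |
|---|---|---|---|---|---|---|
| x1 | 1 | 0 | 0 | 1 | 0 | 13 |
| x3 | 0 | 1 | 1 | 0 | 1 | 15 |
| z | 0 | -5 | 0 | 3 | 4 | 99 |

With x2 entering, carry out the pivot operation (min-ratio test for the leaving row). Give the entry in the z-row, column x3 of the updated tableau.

5

Ratio test on column x2 — row 1: entry 0 ≤ 0; row 2: 15/1 = 15. Minimum is 15 at row 2 (x3 leaves); pivot element 1.
Divide row 2 by 1; eliminate column x2 from the other rows.
z-row update in column x3: 0 − (-5)·1 = 5.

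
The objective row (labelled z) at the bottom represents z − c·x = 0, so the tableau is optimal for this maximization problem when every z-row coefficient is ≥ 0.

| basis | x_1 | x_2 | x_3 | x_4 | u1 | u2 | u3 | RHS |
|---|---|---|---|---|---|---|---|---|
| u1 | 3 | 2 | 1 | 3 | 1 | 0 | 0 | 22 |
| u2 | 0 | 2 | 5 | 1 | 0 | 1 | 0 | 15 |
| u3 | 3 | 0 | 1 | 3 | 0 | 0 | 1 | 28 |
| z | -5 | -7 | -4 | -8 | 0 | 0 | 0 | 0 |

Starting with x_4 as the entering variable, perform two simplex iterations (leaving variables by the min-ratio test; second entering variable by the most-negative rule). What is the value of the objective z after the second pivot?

Ratio test on column x_4 — row 1: 22/3 = 22/3; row 2: 15/1 = 15; row 3: 28/3 = 28/3. Minimum is 22/3 at row 1 (u1 leaves); pivot element 3.
Pivot on row 1; the z-row RHS becomes 0 − (-8)·(22/3) = 176/3.
Next entering variable (most negative z-row entry -5/3): x_2.
Ratio test on column x_2 — row 1: (22/3)/(2/3) = 11; row 2: (23/3)/(4/3) = 23/4; row 3: entry -2 ≤ 0. Minimum is 23/4 at row 2 (u2 leaves); pivot element 4/3.
After the second pivot the z-row RHS is 176/3 − (-5/3)·(23/4) = 273/4.

273/4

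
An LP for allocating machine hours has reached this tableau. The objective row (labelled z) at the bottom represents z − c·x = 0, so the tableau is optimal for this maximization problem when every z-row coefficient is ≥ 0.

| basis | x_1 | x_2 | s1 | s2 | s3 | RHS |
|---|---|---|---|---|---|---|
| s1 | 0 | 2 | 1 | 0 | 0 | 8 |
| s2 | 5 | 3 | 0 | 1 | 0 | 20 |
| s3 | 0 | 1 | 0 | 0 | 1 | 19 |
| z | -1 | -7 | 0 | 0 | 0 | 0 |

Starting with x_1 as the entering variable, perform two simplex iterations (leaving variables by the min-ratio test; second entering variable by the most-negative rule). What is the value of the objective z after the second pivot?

148/5

Ratio test on column x_1 — row 1: entry 0 ≤ 0; row 2: 20/5 = 4; row 3: entry 0 ≤ 0. Minimum is 4 at row 2 (s2 leaves); pivot element 5.
Pivot on row 2; the z-row RHS becomes 0 − (-1)·4 = 4.
Next entering variable (most negative z-row entry -32/5): x_2.
Ratio test on column x_2 — row 1: 8/2 = 4; row 2: 4/(3/5) = 20/3; row 3: 19/1 = 19. Minimum is 4 at row 1 (s1 leaves); pivot element 2.
After the second pivot the z-row RHS is 4 − (-32/5)·4 = 148/5.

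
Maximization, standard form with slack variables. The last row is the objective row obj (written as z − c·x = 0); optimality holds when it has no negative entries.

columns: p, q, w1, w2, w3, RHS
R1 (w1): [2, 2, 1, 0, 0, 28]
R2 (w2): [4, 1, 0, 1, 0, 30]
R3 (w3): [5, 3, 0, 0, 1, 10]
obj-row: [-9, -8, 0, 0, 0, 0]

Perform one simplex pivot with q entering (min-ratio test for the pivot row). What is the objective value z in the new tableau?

Ratio test on column q — row 1: 28/2 = 14; row 2: 30/1 = 30; row 3: 10/3 = 10/3. Minimum is 10/3 at row 3 (w3 leaves); pivot element 3.
Pivot on row 3; the obj-row RHS becomes 0 − (-8)·(10/3) = 80/3.

80/3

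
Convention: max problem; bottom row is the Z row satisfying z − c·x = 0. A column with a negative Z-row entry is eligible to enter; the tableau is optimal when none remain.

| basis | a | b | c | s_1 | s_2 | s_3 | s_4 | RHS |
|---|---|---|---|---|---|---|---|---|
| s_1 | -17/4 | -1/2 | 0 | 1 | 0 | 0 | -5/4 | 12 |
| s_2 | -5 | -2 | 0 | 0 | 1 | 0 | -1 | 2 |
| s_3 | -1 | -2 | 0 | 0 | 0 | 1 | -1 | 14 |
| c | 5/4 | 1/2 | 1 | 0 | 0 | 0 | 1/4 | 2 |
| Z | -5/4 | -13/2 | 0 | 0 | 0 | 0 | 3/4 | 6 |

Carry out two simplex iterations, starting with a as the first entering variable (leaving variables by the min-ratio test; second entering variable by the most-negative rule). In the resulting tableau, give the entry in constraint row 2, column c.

Ratio test on column a — row 1: entry -17/4 ≤ 0; row 2: entry -5 ≤ 0; row 3: entry -1 ≤ 0; row 4: 2/(5/4) = 8/5. Minimum is 8/5 at row 4 (c leaves); pivot element 5/4.
Divide row 4 by 5/4; eliminate column a from the other rows.
Second iteration: most negative Z-row entry is -6 in column b, so b enters.
Ratio test on column b — row 1: (94/5)/(6/5) = 47/3; row 2: entry 0 ≤ 0; row 3: entry -8/5 ≤ 0; row 4: (8/5)/(2/5) = 4. Minimum is 4 at row 4 (a leaves); pivot element 2/5.
Divide row 4 by 2/5; eliminate column b from the other rows.
After both pivots, the entry at constraint row 2, column c is 4.

4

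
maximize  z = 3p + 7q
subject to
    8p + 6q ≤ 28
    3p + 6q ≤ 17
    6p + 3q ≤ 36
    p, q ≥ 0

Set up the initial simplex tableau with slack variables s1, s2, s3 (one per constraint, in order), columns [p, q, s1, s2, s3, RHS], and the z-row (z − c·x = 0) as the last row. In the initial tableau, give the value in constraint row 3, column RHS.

36

The RHS of constraint 3 is b_3 = 36.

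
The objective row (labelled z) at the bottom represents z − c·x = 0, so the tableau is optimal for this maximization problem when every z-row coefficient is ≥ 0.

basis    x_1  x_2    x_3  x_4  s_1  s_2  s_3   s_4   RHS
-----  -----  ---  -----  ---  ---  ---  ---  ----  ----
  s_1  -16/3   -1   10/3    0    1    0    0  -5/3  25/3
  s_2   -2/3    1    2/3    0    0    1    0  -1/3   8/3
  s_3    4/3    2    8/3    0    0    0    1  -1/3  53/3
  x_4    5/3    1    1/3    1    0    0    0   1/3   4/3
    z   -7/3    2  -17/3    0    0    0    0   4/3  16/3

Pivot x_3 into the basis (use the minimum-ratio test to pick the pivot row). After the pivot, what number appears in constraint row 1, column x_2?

Ratio test on column x_3 — row 1: (25/3)/(10/3) = 5/2; row 2: (8/3)/(2/3) = 4; row 3: (53/3)/(8/3) = 53/8; row 4: (4/3)/(1/3) = 4. Minimum is 5/2 at row 1 (s_1 leaves); pivot element 10/3.
Divide row 1 by 10/3; eliminate column x_3 from the other rows.
In the new row 1, the x_2 entry is the old entry divided by the pivot: (-1)/(10/3) = -3/10.

-3/10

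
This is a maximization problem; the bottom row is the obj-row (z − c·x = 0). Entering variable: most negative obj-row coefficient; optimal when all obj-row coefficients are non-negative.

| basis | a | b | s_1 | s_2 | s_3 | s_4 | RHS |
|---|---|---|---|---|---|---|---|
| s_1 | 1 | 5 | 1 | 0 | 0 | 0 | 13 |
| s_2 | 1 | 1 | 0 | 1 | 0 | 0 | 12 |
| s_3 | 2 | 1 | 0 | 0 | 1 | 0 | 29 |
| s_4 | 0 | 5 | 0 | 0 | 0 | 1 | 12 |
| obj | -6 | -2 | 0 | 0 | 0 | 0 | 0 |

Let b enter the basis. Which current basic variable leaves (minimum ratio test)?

s_4

Column b entries and ratios — s_1: 13/5 = 13/5; s_2: 12/1 = 12; s_3: 29/1 = 29; s_4: 12/5 = 12/5.
Smallest ratio is 12/5 in the row of s_4, so s_4 leaves.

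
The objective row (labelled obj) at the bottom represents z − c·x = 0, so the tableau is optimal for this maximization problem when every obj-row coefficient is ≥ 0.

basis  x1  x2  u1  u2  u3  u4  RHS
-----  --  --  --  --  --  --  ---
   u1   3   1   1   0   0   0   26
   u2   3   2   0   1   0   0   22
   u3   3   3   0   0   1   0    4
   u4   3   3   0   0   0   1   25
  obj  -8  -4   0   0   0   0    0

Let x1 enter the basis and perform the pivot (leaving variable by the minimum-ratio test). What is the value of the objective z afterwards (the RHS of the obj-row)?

32/3

Ratio test on column x1 — row 1: 26/3 = 26/3; row 2: 22/3 = 22/3; row 3: 4/3 = 4/3; row 4: 25/3 = 25/3. Minimum is 4/3 at row 3 (u3 leaves); pivot element 3.
Pivot on row 3; the obj-row RHS becomes 0 − (-8)·(4/3) = 32/3.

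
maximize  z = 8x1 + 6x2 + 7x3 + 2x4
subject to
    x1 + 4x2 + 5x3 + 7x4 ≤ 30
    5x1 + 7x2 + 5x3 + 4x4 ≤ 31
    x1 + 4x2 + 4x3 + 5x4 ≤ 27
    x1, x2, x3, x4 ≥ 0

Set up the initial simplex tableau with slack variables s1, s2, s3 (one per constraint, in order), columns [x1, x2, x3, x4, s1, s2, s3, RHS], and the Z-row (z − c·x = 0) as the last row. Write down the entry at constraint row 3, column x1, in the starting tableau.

1

Constraint 3 has coefficient 1 on x1.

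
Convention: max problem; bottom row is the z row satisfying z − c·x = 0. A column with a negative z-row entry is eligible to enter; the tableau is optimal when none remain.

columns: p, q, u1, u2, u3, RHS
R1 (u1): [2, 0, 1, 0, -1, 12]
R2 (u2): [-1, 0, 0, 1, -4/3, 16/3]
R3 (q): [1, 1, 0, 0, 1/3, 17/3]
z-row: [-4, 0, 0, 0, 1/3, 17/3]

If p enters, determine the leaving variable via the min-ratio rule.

Column p entries and ratios — u1: 12/2 = 6; u2: -1 ≤ 0, skip; q: (17/3)/1 = 17/3.
Smallest ratio is 17/3 in the row of q, so q leaves.

q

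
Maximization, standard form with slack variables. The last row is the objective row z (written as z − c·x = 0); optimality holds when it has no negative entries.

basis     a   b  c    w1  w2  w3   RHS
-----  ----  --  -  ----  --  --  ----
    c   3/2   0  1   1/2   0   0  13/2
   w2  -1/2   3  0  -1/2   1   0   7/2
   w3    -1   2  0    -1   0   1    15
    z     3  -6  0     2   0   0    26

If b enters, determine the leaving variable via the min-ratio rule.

Column b entries and ratios — c: 0 ≤ 0, skip; w2: (7/2)/3 = 7/6; w3: 15/2 = 15/2.
Smallest ratio is 7/6 in the row of w2, so w2 leaves.

w2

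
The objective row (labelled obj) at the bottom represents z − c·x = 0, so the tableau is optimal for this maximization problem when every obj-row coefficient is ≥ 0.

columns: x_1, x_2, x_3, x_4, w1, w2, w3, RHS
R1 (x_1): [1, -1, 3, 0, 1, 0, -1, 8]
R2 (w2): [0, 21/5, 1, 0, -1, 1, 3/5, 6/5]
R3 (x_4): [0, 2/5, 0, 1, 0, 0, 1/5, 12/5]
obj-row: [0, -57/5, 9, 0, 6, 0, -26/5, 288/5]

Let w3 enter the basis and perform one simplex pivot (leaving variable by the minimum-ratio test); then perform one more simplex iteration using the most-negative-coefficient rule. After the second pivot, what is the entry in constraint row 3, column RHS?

6

Ratio test on column w3 — row 1: entry -1 ≤ 0; row 2: (6/5)/(3/5) = 2; row 3: (12/5)/(1/5) = 12. Minimum is 2 at row 2 (w2 leaves); pivot element 3/5.
Divide row 2 by 3/5; eliminate column w3 from the other rows.
Second iteration: most negative obj-row entry is -8/3 in column w1, so w1 enters.
Ratio test on column w1 — row 1: entry -2/3 ≤ 0; row 2: entry -5/3 ≤ 0; row 3: 2/(1/3) = 6. Minimum is 6 at row 3 (x_4 leaves); pivot element 1/3.
Divide row 3 by 1/3; eliminate column w1 from the other rows.
After both pivots, the entry at constraint row 3, column RHS is 6.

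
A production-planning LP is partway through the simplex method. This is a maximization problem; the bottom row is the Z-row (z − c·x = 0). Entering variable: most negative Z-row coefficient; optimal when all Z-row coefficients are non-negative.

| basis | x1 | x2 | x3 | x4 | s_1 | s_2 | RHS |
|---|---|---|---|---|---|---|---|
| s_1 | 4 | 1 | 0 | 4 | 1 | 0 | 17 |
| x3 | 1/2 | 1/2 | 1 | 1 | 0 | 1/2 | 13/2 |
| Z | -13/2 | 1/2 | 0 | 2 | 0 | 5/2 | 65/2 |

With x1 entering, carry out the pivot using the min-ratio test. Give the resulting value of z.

481/8

Ratio test on column x1 — row 1: 17/4 = 17/4; row 2: (13/2)/(1/2) = 13. Minimum is 17/4 at row 1 (s_1 leaves); pivot element 4.
Pivot on row 1; the Z-row RHS becomes 65/2 − (-13/2)·(17/4) = 481/8.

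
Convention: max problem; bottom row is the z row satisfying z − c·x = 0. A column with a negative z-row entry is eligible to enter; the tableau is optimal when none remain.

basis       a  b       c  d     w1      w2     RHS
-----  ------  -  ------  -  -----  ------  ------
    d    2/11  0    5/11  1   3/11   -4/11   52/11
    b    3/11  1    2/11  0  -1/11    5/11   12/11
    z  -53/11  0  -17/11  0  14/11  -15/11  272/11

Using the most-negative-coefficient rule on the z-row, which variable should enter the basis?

Negative z-row entries: a: -53/11, c: -17/11, w2: -15/11.
The most negative is -53/11 in column a, so a enters.

a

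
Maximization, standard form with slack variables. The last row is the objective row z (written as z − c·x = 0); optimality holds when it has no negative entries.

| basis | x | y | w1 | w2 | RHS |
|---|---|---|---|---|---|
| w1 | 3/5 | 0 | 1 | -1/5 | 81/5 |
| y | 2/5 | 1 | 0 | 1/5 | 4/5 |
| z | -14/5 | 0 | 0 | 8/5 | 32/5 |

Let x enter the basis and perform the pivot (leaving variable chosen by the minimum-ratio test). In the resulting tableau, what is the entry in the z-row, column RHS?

12

Ratio test on column x — row 1: (81/5)/(3/5) = 27; row 2: (4/5)/(2/5) = 2. Minimum is 2 at row 2 (y leaves); pivot element 2/5.
Divide row 2 by 2/5; eliminate column x from the other rows.
z-row update in column RHS: 32/5 − (-14/5)·2 = 12.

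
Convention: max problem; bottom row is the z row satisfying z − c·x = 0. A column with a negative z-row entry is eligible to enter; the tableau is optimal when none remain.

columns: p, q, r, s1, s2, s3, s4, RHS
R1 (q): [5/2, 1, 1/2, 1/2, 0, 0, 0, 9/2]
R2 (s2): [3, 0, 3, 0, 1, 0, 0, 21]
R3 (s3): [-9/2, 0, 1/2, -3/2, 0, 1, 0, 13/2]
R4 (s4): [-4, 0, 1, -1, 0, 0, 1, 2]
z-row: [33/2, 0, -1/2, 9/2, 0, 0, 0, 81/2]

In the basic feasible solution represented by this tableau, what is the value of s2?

21

s2 is basic (row 2); its value is the RHS of that row, 21.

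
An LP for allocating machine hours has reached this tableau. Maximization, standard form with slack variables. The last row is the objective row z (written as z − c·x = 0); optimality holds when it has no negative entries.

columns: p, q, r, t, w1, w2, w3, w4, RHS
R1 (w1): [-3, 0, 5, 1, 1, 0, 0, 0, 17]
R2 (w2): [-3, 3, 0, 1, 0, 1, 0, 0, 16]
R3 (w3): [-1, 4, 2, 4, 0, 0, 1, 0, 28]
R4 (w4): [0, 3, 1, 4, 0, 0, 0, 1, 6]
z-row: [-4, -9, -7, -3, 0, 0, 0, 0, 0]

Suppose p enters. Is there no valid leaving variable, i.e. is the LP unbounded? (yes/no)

yes

Every constraint-row entry in column p is ≤ 0, so increasing p is unbounded.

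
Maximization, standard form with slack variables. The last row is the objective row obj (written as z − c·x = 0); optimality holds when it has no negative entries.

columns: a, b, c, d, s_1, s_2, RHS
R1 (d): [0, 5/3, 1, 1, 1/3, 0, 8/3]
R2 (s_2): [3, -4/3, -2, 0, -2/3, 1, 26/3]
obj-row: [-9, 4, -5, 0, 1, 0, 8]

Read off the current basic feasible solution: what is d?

8/3

d is basic (row 1); its value is the RHS of that row, 8/3.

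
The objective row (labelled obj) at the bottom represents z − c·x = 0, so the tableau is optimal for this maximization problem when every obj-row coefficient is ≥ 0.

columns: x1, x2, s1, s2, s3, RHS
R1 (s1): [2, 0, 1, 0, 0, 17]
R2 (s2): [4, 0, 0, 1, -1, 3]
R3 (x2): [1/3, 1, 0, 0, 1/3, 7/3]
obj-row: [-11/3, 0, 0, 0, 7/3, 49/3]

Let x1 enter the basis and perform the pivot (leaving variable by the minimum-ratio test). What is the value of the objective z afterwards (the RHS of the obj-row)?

229/12

Ratio test on column x1 — row 1: 17/2 = 17/2; row 2: 3/4 = 3/4; row 3: (7/3)/(1/3) = 7. Minimum is 3/4 at row 2 (s2 leaves); pivot element 4.
Pivot on row 2; the obj-row RHS becomes 49/3 − (-11/3)·(3/4) = 229/12.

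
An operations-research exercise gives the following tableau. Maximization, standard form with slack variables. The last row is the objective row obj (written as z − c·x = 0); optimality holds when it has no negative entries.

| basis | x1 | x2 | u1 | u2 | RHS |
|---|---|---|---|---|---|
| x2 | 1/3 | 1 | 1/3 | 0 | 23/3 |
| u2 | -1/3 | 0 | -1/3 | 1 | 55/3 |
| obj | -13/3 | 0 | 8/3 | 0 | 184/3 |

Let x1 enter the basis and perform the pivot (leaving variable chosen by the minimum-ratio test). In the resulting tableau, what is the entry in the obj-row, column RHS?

161

Ratio test on column x1 — row 1: (23/3)/(1/3) = 23; row 2: entry -1/3 ≤ 0. Minimum is 23 at row 1 (x2 leaves); pivot element 1/3.
Divide row 1 by 1/3; eliminate column x1 from the other rows.
obj-row update in column RHS: 184/3 − (-13/3)·23 = 161.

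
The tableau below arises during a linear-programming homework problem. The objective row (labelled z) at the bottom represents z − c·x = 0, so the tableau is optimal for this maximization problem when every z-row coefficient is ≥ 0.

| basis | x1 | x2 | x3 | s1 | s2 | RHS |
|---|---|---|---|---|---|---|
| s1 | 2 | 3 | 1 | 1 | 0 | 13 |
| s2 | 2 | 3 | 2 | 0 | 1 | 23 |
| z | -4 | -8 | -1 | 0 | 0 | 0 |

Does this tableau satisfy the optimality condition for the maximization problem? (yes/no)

The z-row has a negative entry -8 in column x2, so it is not optimal.

no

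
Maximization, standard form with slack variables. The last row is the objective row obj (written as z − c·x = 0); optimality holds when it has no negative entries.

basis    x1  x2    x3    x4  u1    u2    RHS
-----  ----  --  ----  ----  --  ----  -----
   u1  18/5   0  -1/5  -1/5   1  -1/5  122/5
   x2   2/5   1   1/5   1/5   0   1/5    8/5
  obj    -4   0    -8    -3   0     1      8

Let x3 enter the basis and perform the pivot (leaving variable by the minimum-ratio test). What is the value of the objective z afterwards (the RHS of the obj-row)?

72

Ratio test on column x3 — row 1: entry -1/5 ≤ 0; row 2: (8/5)/(1/5) = 8. Minimum is 8 at row 2 (x2 leaves); pivot element 1/5.
Pivot on row 2; the obj-row RHS becomes 8 − (-8)·8 = 72.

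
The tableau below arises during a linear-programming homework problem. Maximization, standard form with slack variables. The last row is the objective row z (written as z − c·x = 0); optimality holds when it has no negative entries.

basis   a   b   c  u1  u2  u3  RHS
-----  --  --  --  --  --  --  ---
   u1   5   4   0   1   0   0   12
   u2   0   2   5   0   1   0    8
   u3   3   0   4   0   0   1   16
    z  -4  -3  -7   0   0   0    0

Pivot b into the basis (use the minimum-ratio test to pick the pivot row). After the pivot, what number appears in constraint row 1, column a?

5/4

Ratio test on column b — row 1: 12/4 = 3; row 2: 8/2 = 4; row 3: entry 0 ≤ 0. Minimum is 3 at row 1 (u1 leaves); pivot element 4.
Divide row 1 by 4; eliminate column b from the other rows.
In the new row 1, the a entry is the old entry divided by the pivot: 5/4 = 5/4.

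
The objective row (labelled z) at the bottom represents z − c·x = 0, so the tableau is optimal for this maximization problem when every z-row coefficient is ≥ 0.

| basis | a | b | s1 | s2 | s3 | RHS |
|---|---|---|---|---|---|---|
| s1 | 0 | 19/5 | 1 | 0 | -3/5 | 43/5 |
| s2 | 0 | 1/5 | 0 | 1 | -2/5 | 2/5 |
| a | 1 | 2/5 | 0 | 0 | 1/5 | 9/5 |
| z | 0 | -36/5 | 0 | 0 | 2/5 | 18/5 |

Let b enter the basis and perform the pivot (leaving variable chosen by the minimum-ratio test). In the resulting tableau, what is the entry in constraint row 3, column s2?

Ratio test on column b — row 1: (43/5)/(19/5) = 43/19; row 2: (2/5)/(1/5) = 2; row 3: (9/5)/(2/5) = 9/2. Minimum is 2 at row 2 (s2 leaves); pivot element 1/5.
Divide row 2 by 1/5; eliminate column b from the other rows.
Row 3 update in column s2: 0 − (2/5)·5 = -2.

-2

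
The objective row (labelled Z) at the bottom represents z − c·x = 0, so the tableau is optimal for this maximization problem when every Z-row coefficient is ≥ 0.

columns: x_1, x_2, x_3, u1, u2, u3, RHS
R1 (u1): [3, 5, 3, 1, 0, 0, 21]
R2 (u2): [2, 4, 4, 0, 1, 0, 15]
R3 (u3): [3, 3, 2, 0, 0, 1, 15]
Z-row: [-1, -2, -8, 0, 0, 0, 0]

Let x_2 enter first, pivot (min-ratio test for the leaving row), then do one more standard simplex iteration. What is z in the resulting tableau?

Ratio test on column x_2 — row 1: 21/5 = 21/5; row 2: 15/4 = 15/4; row 3: 15/3 = 5. Minimum is 15/4 at row 2 (u2 leaves); pivot element 4.
Pivot on row 2; the Z-row RHS becomes 0 − (-2)·(15/4) = 15/2.
Next entering variable (most negative Z-row entry -6): x_3.
Ratio test on column x_3 — row 1: entry -2 ≤ 0; row 2: (15/4)/1 = 15/4; row 3: entry -1 ≤ 0. Minimum is 15/4 at row 2 (x_2 leaves); pivot element 1.
After the second pivot the Z-row RHS is 15/2 − (-6)·(15/4) = 30.

30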